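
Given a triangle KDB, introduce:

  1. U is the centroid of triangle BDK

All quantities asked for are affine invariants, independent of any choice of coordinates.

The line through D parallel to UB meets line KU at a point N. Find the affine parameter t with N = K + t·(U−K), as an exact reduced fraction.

t = 2

Assign K = (0, 0), D = (1, 0), B = (0, 1) — the answer is frame-independent, so this choice is without loss of generality.
1. U is the centroid of triangle BDK ⇒ U = (1/3, 1/3)
through D parallel to UB: direction (-1/3, 2/3); meets KU at N = (2/3, 2/3)
N = K + t·(U−K) with t = 2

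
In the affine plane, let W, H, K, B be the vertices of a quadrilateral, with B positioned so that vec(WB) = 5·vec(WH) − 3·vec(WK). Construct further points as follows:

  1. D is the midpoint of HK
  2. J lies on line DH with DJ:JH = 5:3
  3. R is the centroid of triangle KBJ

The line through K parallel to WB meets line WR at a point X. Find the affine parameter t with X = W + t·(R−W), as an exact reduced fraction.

Assign W = (0, 0), H = (1, 0), K = (0, 1), B = (5, -3) — the answer is frame-independent, so this choice is without loss of generality.
1. D is the midpoint of HK ⇒ D = (1/2, 1/2)
2. J lies on line DH with DJ:JH = 5:3 ⇒ J = (13/16, 3/16)
3. R is the centroid of triangle KBJ ⇒ R = (31/16, -29/48)
through K parallel to WB: direction (5, -3); meets WR at X = (465/134, -145/134)
X = W + t·(R−W) with t = 120/67

t = 120/67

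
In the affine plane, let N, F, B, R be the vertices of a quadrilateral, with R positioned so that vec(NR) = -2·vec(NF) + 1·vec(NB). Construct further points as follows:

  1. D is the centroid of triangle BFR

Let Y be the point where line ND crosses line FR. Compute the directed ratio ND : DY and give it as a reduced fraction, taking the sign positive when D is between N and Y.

Set N = (0, 0), F = (1, 0), B = (0, 1), R = (-2, 1); any affine frame gives the same invariant.
1. D is the centroid of triangle BFR ⇒ D = (-1/3, 2/3)
line ND meets FR at Y = (-1/5, 2/5)
D = N + t·(Y−N) with t = 5/3, so ND:DY = 5/3:-2/3

ND:DY = -5/2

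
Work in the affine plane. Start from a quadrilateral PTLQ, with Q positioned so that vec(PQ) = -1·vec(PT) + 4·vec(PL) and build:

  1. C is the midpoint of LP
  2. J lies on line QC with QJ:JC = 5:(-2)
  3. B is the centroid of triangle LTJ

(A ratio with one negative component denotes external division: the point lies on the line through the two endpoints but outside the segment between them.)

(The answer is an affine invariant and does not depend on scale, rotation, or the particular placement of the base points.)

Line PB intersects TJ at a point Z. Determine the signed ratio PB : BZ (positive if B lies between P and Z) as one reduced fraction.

PB:BZ = 20/13

Work in coordinates with P = (0, 0), T = (1, 0), L = (0, 1), Q = (-1, 4).
1. C is the midpoint of LP ⇒ C = (0, 1/2)
2. J lies on line QC with QJ:JC = 5:(-2) ⇒ J = (2/3, -11/6)
3. B is the centroid of triangle LTJ ⇒ B = (5/9, -5/18)
line PB meets TJ at Z = (11/12, -11/24)
B = P + t·(Z−P) with t = 20/33, so PB:BZ = 20/33:13/33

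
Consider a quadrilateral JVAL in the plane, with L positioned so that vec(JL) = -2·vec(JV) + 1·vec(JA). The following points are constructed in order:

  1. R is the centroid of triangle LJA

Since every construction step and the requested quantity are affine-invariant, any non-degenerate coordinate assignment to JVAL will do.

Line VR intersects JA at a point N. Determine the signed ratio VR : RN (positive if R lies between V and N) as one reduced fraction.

Set J = (0, 0), V = (1, 0), A = (0, 1), L = (-2, 1); any affine frame gives the same invariant.
1. R is the centroid of triangle LJA ⇒ R = (-2/3, 2/3)
line VR meets JA at N = (0, 2/5)
R = V + t·(N−V) with t = 5/3, so VR:RN = 5/3:-2/3

VR:RN = -5/2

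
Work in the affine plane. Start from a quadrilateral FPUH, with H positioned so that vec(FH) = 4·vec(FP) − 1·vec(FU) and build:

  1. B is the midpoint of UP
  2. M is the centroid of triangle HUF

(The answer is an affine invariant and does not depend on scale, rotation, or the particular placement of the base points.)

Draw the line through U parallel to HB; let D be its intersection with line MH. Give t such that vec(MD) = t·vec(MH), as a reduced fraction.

t = 3

Work in coordinates with F = (0, 0), P = (1, 0), U = (0, 1), H = (4, -1).
1. B is the midpoint of UP ⇒ B = (1/2, 1/2)
2. M is the centroid of triangle HUF ⇒ M = (4/3, 0)
through U parallel to HB: direction (-7/2, 3/2); meets MH at D = (28/3, -3)
D = M + t·(H−M) with t = 3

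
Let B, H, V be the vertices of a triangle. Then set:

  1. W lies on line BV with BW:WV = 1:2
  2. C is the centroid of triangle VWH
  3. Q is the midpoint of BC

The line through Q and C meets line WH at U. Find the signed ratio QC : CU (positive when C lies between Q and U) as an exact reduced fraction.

QC:CU = -5/4

Work in coordinates with B = (0, 0), H = (1, 0), V = (0, 1).
1. W lies on line BV with BW:WV = 1:2 ⇒ W = (0, 1/3)
2. C is the centroid of triangle VWH ⇒ C = (1/3, 4/9)
3. Q is the midpoint of BC ⇒ Q = (1/6, 2/9)
line QC meets WH at U = (1/5, 4/15)
C = Q + t·(U−Q) with t = 5, so QC:CU = 5:-4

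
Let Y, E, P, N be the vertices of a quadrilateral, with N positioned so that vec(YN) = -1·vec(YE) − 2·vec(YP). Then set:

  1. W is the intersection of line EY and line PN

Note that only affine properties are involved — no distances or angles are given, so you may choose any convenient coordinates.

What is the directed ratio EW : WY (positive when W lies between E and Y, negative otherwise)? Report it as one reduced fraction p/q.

Work in coordinates with Y = (0, 0), E = (1, 0), P = (0, 1), N = (-1, -2).
1. W is the intersection of line EY and line PN ⇒ W = (-1/3, 0)
W = E + t·(Y−E) with t = 4/3, so EW:WY = t:(1−t) = 4/3:-1/3

EW:WY = -4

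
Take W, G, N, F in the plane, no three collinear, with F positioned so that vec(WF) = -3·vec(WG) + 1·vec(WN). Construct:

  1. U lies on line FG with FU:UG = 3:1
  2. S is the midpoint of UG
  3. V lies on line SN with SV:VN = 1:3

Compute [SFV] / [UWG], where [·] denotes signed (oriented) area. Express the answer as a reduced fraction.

[SFV]:[UWG] = -21/8

Work in coordinates with W = (0, 0), G = (1, 0), N = (0, 1), F = (-3, 1).
1. U lies on line FG with FU:UG = 3:1 ⇒ U = (0, 1/4)
2. S is the midpoint of UG ⇒ S = (1/2, 1/8)
3. V lies on line SN with SV:VN = 1:3 ⇒ V = (3/8, 11/32)
2·[SFV] = -21/32, 2·[UWG] = 1/4
[SFV]:[UWG] = -21/32:1/4 = -21/8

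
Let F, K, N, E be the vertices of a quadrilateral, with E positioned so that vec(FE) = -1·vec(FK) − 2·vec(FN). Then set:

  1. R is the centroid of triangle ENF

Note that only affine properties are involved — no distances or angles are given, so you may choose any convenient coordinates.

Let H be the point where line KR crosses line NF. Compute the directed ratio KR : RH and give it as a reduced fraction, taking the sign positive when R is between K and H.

Work in coordinates with F = (0, 0), K = (1, 0), N = (0, 1), E = (-1, -2).
1. R is the centroid of triangle ENF ⇒ R = (-1/3, -1/3)
line KR meets NF at H = (0, -1/4)
R = K + t·(H−K) with t = 4/3, so KR:RH = 4/3:-1/3

KR:RH = -4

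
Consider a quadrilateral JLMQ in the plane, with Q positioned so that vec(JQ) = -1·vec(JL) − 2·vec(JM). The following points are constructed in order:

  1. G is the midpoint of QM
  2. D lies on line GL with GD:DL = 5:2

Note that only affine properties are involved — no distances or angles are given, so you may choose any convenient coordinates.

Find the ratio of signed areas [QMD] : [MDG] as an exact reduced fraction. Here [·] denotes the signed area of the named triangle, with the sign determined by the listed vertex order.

[QMD]:[MDG] = 2

Choose coordinates J = (0, 0), L = (1, 0), M = (0, 1), Q = (-1, -2).
1. G is the midpoint of QM ⇒ G = (-1/2, -1/2)
2. D lies on line GL with GD:DL = 5:2 ⇒ D = (4/7, -1/7)
2·[QMD] = -20/7, 2·[MDG] = -10/7
[QMD]:[MDG] = -20/7:-10/7 = 2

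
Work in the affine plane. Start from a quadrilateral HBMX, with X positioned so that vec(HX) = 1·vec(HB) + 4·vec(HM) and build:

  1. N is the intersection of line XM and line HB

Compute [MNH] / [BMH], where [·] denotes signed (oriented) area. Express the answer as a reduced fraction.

[MNH]:[BMH] = 1/3

Choose coordinates H = (0, 0), B = (1, 0), M = (0, 1), X = (1, 4).
1. N is the intersection of line XM and line HB ⇒ N = (-1/3, 0)
2·[MNH] = 1/3, 2·[BMH] = 1
[MNH]:[BMH] = 1/3:1 = 1/3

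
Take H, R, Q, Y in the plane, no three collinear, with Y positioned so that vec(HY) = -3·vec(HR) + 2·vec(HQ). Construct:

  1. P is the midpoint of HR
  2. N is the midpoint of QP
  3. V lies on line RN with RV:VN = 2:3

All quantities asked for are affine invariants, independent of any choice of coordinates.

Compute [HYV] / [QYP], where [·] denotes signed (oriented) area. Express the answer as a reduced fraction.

[HYV]:[QYP] = -4/5

Choose coordinates H = (0, 0), R = (1, 0), Q = (0, 1), Y = (-3, 2).
1. P is the midpoint of HR ⇒ P = (1/2, 0)
2. N is the midpoint of QP ⇒ N = (1/4, 1/2)
3. V lies on line RN with RV:VN = 2:3 ⇒ V = (7/10, 1/5)
2·[HYV] = -2, 2·[QYP] = 5/2
[HYV]:[QYP] = -2:5/2 = -4/5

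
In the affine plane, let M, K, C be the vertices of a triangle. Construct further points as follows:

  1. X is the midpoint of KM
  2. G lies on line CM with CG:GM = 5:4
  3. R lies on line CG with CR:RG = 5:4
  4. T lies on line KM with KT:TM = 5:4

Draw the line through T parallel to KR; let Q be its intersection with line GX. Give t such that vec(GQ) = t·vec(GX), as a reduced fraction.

Choose coordinates M = (0, 0), K = (1, 0), C = (0, 1).
1. X is the midpoint of KM ⇒ X = (1/2, 0)
2. G lies on line CM with CG:GM = 5:4 ⇒ G = (0, 4/9)
3. R lies on line CG with CR:RG = 5:4 ⇒ R = (0, 56/81)
4. T lies on line KM with KT:TM = 5:4 ⇒ T = (4/9, 0)
through T parallel to KR: direction (-1, 56/81); meets GX at Q = (25/36, -14/81)
Q = G + t·(X−G) with t = 25/18

t = 25/18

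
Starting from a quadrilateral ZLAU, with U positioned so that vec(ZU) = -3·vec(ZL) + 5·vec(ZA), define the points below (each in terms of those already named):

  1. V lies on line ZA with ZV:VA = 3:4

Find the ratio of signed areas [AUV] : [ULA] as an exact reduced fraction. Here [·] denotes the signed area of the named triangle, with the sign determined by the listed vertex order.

Set Z = (0, 0), L = (1, 0), A = (0, 1), U = (-3, 5); any affine frame gives the same invariant.
1. V lies on line ZA with ZV:VA = 3:4 ⇒ V = (0, 3/7)
2·[AUV] = 12/7, 2·[ULA] = -1
[AUV]:[ULA] = 12/7:-1 = -12/7

[AUV]:[ULA] = -12/7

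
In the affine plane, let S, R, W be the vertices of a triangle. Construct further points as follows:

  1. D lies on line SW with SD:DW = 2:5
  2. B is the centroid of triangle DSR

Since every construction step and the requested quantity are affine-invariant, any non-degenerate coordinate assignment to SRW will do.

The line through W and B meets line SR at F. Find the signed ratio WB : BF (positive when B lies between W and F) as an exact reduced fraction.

Choose coordinates S = (0, 0), R = (1, 0), W = (0, 1).
1. D lies on line SW with SD:DW = 2:5 ⇒ D = (0, 2/7)
2. B is the centroid of triangle DSR ⇒ B = (1/3, 2/21)
line WB meets SR at F = (7/19, 0)
B = W + t·(F−W) with t = 19/21, so WB:BF = 19/21:2/21

WB:BF = 19/2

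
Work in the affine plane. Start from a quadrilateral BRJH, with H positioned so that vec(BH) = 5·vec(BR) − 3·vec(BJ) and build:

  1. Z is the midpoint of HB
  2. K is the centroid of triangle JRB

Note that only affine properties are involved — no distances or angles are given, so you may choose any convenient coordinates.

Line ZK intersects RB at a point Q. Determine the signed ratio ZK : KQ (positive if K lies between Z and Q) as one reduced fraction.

ZK:KQ = -11/2

Set B = (0, 0), R = (1, 0), J = (0, 1), H = (5, -3); any affine frame gives the same invariant.
1. Z is the midpoint of HB ⇒ Z = (5/2, -3/2)
2. K is the centroid of triangle JRB ⇒ K = (1/3, 1/3)
line ZK meets RB at Q = (8/11, 0)
K = Z + t·(Q−Z) with t = 11/9, so ZK:KQ = 11/9:-2/9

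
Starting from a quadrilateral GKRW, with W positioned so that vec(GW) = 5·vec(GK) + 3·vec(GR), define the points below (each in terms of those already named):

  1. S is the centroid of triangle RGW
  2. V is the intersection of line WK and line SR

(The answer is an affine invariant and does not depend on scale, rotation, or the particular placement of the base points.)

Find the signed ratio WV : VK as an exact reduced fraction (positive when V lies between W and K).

WV:VK = 5/6

Set G = (0, 0), K = (1, 0), R = (0, 1), W = (5, 3); any affine frame gives the same invariant.
1. S is the centroid of triangle RGW ⇒ S = (5/3, 4/3)
2. V is the intersection of line WK and line SR ⇒ V = (35/11, 18/11)
V = W + t·(K−W) with t = 5/11, so WV:VK = t:(1−t) = 5/11:6/11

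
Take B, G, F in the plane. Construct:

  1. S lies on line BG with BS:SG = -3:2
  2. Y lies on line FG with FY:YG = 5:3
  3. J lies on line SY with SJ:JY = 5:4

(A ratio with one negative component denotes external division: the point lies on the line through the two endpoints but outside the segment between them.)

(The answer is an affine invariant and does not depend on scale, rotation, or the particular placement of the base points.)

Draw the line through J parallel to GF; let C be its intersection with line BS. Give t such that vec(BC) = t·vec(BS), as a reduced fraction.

t = 17/27

Assign B = (0, 0), G = (1, 0), F = (0, 1) — the answer is frame-independent, so this choice is without loss of generality.
1. S lies on line BG with BS:SG = -3:2 ⇒ S = (3, 0)
2. Y lies on line FG with FY:YG = 5:3 ⇒ Y = (5/8, 3/8)
3. J lies on line SY with SJ:JY = 5:4 ⇒ J = (121/72, 5/24)
through J parallel to GF: direction (-1, 1); meets BS at C = (17/9, 0)
C = B + t·(S−B) with t = 17/27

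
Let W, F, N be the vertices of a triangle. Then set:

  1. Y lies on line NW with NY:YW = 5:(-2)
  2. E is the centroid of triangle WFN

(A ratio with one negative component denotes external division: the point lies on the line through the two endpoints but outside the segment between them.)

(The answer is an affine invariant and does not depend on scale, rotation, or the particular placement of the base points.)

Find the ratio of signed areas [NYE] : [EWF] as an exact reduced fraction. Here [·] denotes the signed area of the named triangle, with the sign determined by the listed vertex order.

[NYE]:[EWF] = 5/3

Work in coordinates with W = (0, 0), F = (1, 0), N = (0, 1).
1. Y lies on line NW with NY:YW = 5:(-2) ⇒ Y = (0, -2/3)
2. E is the centroid of triangle WFN ⇒ E = (1/3, 1/3)
2·[NYE] = 5/9, 2·[EWF] = 1/3
[NYE]:[EWF] = 5/9:1/3 = 5/3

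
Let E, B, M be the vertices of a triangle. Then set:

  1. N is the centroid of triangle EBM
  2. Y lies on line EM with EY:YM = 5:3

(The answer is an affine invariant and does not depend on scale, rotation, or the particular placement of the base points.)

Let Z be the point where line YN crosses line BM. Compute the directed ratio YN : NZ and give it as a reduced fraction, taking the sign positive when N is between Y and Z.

Choose coordinates E = (0, 0), B = (1, 0), M = (0, 1).
1. N is the centroid of triangle EBM ⇒ N = (1/3, 1/3)
2. Y lies on line EM with EY:YM = 5:3 ⇒ Y = (0, 5/8)
line YN meets BM at Z = (3, -2)
N = Y + t·(Z−Y) with t = 1/9, so YN:NZ = 1/9:8/9

YN:NZ = 1/8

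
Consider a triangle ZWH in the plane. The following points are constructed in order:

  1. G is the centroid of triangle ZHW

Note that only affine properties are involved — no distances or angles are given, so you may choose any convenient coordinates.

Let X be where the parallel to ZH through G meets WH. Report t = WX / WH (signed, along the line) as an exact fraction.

Work in coordinates with Z = (0, 0), W = (1, 0), H = (0, 1).
1. G is the centroid of triangle ZHW ⇒ G = (1/3, 1/3)
through G parallel to ZH: direction (0, 1); meets WH at X = (1/3, 2/3)
X = W + t·(H−W) with t = 2/3

t = 2/3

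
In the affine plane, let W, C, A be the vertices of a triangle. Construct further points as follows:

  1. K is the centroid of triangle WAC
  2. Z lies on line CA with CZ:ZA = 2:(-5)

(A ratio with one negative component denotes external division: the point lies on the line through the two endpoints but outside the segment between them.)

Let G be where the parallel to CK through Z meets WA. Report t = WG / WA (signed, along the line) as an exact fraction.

t = 1/6

Set W = (0, 0), C = (1, 0), A = (0, 1); any affine frame gives the same invariant.
1. K is the centroid of triangle WAC ⇒ K = (1/3, 1/3)
2. Z lies on line CA with CZ:ZA = 2:(-5) ⇒ Z = (5/3, -2/3)
through Z parallel to CK: direction (-2/3, 1/3); meets WA at G = (0, 1/6)
G = W + t·(A−W) with t = 1/6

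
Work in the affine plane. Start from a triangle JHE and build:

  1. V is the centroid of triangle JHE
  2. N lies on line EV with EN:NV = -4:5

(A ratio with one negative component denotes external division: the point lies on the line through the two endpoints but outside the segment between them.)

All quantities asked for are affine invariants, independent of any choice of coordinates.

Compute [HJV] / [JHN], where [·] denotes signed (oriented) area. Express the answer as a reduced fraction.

[HJV]:[JHN] = -1/11

Assign J = (0, 0), H = (1, 0), E = (0, 1) — the answer is frame-independent, so this choice is without loss of generality.
1. V is the centroid of triangle JHE ⇒ V = (1/3, 1/3)
2. N lies on line EV with EN:NV = -4:5 ⇒ N = (-4/3, 11/3)
2·[HJV] = -1/3, 2·[JHN] = 11/3
[HJV]:[JHN] = -1/3:11/3 = -1/11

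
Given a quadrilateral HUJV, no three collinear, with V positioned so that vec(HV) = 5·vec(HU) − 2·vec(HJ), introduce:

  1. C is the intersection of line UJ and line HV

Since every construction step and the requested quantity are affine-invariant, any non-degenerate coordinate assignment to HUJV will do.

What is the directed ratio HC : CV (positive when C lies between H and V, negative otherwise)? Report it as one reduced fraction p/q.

HC:CV = 1/2

Set H = (0, 0), U = (1, 0), J = (0, 1), V = (5, -2); any affine frame gives the same invariant.
1. C is the intersection of line UJ and line HV ⇒ C = (5/3, -2/3)
C = H + t·(V−H) with t = 1/3, so HC:CV = t:(1−t) = 1/3:2/3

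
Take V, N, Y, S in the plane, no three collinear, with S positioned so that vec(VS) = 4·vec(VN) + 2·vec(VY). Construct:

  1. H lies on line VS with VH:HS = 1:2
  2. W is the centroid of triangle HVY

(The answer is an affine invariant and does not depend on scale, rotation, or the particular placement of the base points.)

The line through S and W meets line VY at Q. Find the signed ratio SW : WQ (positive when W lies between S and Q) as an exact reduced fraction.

Work in coordinates with V = (0, 0), N = (1, 0), Y = (0, 1), S = (4, 2).
1. H lies on line VS with VH:HS = 1:2 ⇒ H = (4/3, 2/3)
2. W is the centroid of triangle HVY ⇒ W = (4/9, 5/9)
line SW meets VY at Q = (0, 3/8)
W = S + t·(Q−S) with t = 8/9, so SW:WQ = 8/9:1/9

SW:WQ = 8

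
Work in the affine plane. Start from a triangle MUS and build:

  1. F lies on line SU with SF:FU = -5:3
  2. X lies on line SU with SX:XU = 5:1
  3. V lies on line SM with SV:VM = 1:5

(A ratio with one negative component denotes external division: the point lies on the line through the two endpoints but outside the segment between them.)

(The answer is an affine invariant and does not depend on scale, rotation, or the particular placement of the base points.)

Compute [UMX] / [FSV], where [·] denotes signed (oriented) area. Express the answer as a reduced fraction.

Assign M = (0, 0), U = (1, 0), S = (0, 1) — the answer is frame-independent, so this choice is without loss of generality.
1. F lies on line SU with SF:FU = -5:3 ⇒ F = (5/2, -3/2)
2. X lies on line SU with SX:XU = 5:1 ⇒ X = (5/6, 1/6)
3. V lies on line SM with SV:VM = 1:5 ⇒ V = (0, 5/6)
2·[UMX] = -1/6, 2·[FSV] = 5/12
[UMX]:[FSV] = -1/6:5/12 = -2/5

[UMX]:[FSV] = -2/5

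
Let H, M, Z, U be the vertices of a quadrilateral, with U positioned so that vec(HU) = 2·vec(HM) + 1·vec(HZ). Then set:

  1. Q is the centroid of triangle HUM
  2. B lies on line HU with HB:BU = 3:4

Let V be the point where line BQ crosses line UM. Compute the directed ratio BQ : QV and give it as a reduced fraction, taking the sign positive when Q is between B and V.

BQ:QV = 5/7

Assign H = (0, 0), M = (1, 0), Z = (0, 1), U = (2, 1) — the answer is frame-independent, so this choice is without loss of generality.
1. Q is the centroid of triangle HUM ⇒ Q = (1, 1/3)
2. B lies on line HU with HB:BU = 3:4 ⇒ B = (6/7, 3/7)
line BQ meets UM at V = (6/5, 1/5)
Q = B + t·(V−B) with t = 5/12, so BQ:QV = 5/12:7/12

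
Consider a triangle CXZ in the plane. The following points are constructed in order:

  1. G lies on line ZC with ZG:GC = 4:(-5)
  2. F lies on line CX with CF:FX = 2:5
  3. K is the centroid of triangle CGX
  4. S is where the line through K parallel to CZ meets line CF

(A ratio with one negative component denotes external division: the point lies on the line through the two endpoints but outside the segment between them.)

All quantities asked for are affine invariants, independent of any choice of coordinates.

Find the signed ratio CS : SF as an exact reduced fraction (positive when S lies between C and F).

Set C = (0, 0), X = (1, 0), Z = (0, 1); any affine frame gives the same invariant.
1. G lies on line ZC with ZG:GC = 4:(-5) ⇒ G = (0, 5)
2. F lies on line CX with CF:FX = 2:5 ⇒ F = (2/7, 0)
3. K is the centroid of triangle CGX ⇒ K = (1/3, 5/3)
4. S is where the line through K parallel to CZ meets line CF ⇒ S = (1/3, 0)
S = C + t·(F−C) with t = 7/6, so CS:SF = t:(1−t) = 7/6:-1/6

CS:SF = -7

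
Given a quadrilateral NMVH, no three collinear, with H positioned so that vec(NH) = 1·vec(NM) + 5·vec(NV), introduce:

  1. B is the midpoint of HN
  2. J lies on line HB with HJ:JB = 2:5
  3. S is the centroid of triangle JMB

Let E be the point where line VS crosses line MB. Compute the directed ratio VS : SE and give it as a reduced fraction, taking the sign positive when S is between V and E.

Choose coordinates N = (0, 0), M = (1, 0), V = (0, 1), H = (1, 5).
1. B is the midpoint of HN ⇒ B = (1/2, 5/2)
2. J lies on line HB with HJ:JB = 2:5 ⇒ J = (6/7, 30/7)
3. S is the centroid of triangle JMB ⇒ S = (11/14, 95/42)
line VS meets MB at E = (66/109, 215/109)
S = V + t·(E−V) with t = 109/84, so VS:SE = 109/84:-25/84

VS:SE = -109/25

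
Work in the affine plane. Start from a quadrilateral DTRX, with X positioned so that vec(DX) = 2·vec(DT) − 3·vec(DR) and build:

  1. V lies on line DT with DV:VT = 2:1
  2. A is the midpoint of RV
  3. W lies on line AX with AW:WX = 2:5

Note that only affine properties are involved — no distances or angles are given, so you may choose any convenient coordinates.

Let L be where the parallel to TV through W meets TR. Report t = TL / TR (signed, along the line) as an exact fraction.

Set D = (0, 0), T = (1, 0), R = (0, 1), X = (2, -3); any affine frame gives the same invariant.
1. V lies on line DT with DV:VT = 2:1 ⇒ V = (2/3, 0)
2. A is the midpoint of RV ⇒ A = (1/3, 1/2)
3. W lies on line AX with AW:WX = 2:5 ⇒ W = (17/21, -1/2)
through W parallel to TV: direction (-1/3, 0); meets TR at L = (3/2, -1/2)
L = T + t·(R−T) with t = -1/2

t = -1/2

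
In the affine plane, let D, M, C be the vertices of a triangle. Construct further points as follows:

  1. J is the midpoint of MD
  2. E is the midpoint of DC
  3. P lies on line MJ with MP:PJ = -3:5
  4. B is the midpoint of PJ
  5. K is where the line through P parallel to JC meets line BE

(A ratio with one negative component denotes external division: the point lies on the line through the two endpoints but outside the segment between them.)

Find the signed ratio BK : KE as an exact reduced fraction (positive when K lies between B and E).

BK:KE = -5/12

Choose coordinates D = (0, 0), M = (1, 0), C = (0, 1).
1. J is the midpoint of MD ⇒ J = (1/2, 0)
2. E is the midpoint of DC ⇒ E = (0, 1/2)
3. P lies on line MJ with MP:PJ = -3:5 ⇒ P = (7/4, 0)
4. B is the midpoint of PJ ⇒ B = (9/8, 0)
5. K is where the line through P parallel to JC meets line BE ⇒ K = (27/14, -5/14)
K = B + t·(E−B) with t = -5/7, so BK:KE = t:(1−t) = -5/7:12/7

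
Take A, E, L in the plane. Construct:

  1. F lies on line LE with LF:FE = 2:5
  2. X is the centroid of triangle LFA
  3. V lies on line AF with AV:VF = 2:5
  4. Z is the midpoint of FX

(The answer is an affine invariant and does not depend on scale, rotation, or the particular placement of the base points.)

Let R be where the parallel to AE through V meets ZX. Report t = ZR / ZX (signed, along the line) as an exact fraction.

Work in coordinates with A = (0, 0), E = (1, 0), L = (0, 1).
1. F lies on line LE with LF:FE = 2:5 ⇒ F = (2/7, 5/7)
2. X is the centroid of triangle LFA ⇒ X = (2/21, 4/7)
3. V lies on line AF with AV:VF = 2:5 ⇒ V = (4/49, 10/49)
4. Z is the midpoint of FX ⇒ Z = (4/21, 9/14)
through V parallel to AE: direction (1, 0); meets ZX at R = (-58/147, 10/49)
R = Z + t·(X−Z) with t = 43/7

t = 43/7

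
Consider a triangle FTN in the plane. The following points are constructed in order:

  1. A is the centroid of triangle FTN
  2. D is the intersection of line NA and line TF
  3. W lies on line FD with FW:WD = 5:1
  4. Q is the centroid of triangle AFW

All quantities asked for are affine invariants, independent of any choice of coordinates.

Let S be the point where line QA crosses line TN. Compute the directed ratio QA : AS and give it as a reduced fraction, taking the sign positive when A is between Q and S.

QA:AS = 11/12

Set F = (0, 0), T = (1, 0), N = (0, 1); any affine frame gives the same invariant.
1. A is the centroid of triangle FTN ⇒ A = (1/3, 1/3)
2. D is the intersection of line NA and line TF ⇒ D = (1/2, 0)
3. W lies on line FD with FW:WD = 5:1 ⇒ W = (5/12, 0)
4. Q is the centroid of triangle AFW ⇒ Q = (1/4, 1/9)
line QA meets TN at S = (14/33, 19/33)
A = Q + t·(S−Q) with t = 11/23, so QA:AS = 11/23:12/23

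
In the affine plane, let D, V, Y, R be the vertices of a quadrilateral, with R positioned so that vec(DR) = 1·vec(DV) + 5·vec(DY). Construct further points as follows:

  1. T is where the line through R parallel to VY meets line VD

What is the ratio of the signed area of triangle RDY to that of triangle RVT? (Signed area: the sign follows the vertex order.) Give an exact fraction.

Assign D = (0, 0), V = (1, 0), Y = (0, 1), R = (1, 5) — the answer is frame-independent, so this choice is without loss of generality.
1. T is where the line through R parallel to VY meets line VD ⇒ T = (6, 0)
2·[RDY] = -1, 2·[RVT] = 25
[RDY]:[RVT] = -1:25 = -1/25

[RDY]:[RVT] = -1/25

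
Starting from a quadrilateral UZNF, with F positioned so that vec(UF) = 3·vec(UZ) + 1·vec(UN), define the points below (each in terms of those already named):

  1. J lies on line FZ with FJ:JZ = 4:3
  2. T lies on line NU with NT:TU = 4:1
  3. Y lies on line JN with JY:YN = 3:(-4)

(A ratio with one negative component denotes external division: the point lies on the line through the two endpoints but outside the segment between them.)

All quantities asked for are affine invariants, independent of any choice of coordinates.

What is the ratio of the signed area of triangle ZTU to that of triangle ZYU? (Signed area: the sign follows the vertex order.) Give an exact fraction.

[ZTU]:[ZYU] = -7/45

Work in coordinates with U = (0, 0), Z = (1, 0), N = (0, 1), F = (3, 1).
1. J lies on line FZ with FJ:JZ = 4:3 ⇒ J = (13/7, 3/7)
2. T lies on line NU with NT:TU = 4:1 ⇒ T = (0, 1/5)
3. Y lies on line JN with JY:YN = 3:(-4) ⇒ Y = (52/7, -9/7)
2·[ZTU] = 1/5, 2·[ZYU] = -9/7
[ZTU]:[ZYU] = 1/5:-9/7 = -7/45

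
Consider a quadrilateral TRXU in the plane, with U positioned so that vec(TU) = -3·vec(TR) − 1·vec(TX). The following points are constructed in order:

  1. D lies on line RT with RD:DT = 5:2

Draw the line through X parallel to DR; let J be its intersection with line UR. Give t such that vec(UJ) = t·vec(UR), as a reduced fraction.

t = 2

Set T = (0, 0), R = (1, 0), X = (0, 1), U = (-3, -1); any affine frame gives the same invariant.
1. D lies on line RT with RD:DT = 5:2 ⇒ D = (2/7, 0)
through X parallel to DR: direction (5/7, 0); meets UR at J = (5, 1)
J = U + t·(R−U) with t = 2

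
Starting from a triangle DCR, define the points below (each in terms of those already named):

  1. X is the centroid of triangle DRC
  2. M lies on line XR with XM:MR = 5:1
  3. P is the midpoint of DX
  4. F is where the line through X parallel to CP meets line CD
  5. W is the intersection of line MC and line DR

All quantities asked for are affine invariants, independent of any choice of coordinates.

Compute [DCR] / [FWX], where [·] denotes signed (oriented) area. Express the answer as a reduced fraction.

Assign D = (0, 0), C = (1, 0), R = (0, 1) — the answer is frame-independent, so this choice is without loss of generality.
1. X is the centroid of triangle DRC ⇒ X = (1/3, 1/3)
2. M lies on line XR with XM:MR = 5:1 ⇒ M = (1/18, 8/9)
3. P is the midpoint of DX ⇒ P = (1/6, 1/6)
4. F is where the line through X parallel to CP meets line CD ⇒ F = (2, 0)
5. W is the intersection of line MC and line DR ⇒ W = (0, 16/17)
2·[DCR] = 1, 2·[FWX] = 46/51
[DCR]:[FWX] = 1:46/51 = 51/46

[DCR]:[FWX] = 51/46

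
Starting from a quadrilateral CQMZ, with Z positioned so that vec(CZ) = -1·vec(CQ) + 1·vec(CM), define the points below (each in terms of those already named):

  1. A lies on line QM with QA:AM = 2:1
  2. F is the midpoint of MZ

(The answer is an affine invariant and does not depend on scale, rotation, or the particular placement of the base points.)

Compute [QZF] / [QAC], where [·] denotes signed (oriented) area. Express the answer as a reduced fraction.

Work in coordinates with C = (0, 0), Q = (1, 0), M = (0, 1), Z = (-1, 1).
1. A lies on line QM with QA:AM = 2:1 ⇒ A = (1/3, 2/3)
2. F is the midpoint of MZ ⇒ F = (-1/2, 1)
2·[QZF] = -1/2, 2·[QAC] = 2/3
[QZF]:[QAC] = -1/2:2/3 = -3/4

[QZF]:[QAC] = -3/4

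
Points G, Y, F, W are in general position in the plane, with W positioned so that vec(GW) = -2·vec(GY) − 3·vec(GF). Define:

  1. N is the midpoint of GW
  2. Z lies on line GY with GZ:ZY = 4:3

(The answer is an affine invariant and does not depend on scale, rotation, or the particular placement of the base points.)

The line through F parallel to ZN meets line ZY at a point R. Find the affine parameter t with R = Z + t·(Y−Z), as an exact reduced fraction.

Set G = (0, 0), Y = (1, 0), F = (0, 1), W = (-2, -3); any affine frame gives the same invariant.
1. N is the midpoint of GW ⇒ N = (-1, -3/2)
2. Z lies on line GY with GZ:ZY = 4:3 ⇒ Z = (4/7, 0)
through F parallel to ZN: direction (-11/7, -3/2); meets ZY at R = (-22/21, 0)
R = Z + t·(Y−Z) with t = -34/9

t = -34/9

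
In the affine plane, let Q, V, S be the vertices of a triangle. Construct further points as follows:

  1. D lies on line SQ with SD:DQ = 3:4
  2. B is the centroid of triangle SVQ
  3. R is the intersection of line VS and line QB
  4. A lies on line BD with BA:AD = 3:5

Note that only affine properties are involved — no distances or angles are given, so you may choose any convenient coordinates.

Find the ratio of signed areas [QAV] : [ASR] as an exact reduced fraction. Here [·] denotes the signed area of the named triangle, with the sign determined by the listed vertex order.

Assign Q = (0, 0), V = (1, 0), S = (0, 1) — the answer is frame-independent, so this choice is without loss of generality.
1. D lies on line SQ with SD:DQ = 3:4 ⇒ D = (0, 4/7)
2. B is the centroid of triangle SVQ ⇒ B = (1/3, 1/3)
3. R is the intersection of line VS and line QB ⇒ R = (1/2, 1/2)
4. A lies on line BD with BA:AD = 3:5 ⇒ A = (5/24, 71/168)
2·[QAV] = -71/168, 2·[ASR] = -31/168
[QAV]:[ASR] = -71/168:-31/168 = 71/31

[QAV]:[ASR] = 71/31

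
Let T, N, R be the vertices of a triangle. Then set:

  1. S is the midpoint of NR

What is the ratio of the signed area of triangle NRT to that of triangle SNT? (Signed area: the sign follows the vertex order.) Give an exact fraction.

Work in coordinates with T = (0, 0), N = (1, 0), R = (0, 1).
1. S is the midpoint of NR ⇒ S = (1/2, 1/2)
2·[NRT] = 1, 2·[SNT] = -1/2
[NRT]:[SNT] = 1:-1/2 = -2

[NRT]:[SNT] = -2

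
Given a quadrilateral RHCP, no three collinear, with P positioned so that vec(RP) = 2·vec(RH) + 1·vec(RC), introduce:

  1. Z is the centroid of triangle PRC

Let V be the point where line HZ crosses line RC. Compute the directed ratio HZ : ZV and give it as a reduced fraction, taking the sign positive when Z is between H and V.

HZ:ZV = 1/2

Work in coordinates with R = (0, 0), H = (1, 0), C = (0, 1), P = (2, 1).
1. Z is the centroid of triangle PRC ⇒ Z = (2/3, 2/3)
line HZ meets RC at V = (0, 2)
Z = H + t·(V−H) with t = 1/3, so HZ:ZV = 1/3:2/3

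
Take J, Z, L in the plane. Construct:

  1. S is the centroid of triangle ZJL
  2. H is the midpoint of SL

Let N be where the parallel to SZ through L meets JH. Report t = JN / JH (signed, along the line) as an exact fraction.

Work in coordinates with J = (0, 0), Z = (1, 0), L = (0, 1).
1. S is the centroid of triangle ZJL ⇒ S = (1/3, 1/3)
2. H is the midpoint of SL ⇒ H = (1/6, 2/3)
through L parallel to SZ: direction (2/3, -1/3); meets JH at N = (2/9, 8/9)
N = J + t·(H−J) with t = 4/3

t = 4/3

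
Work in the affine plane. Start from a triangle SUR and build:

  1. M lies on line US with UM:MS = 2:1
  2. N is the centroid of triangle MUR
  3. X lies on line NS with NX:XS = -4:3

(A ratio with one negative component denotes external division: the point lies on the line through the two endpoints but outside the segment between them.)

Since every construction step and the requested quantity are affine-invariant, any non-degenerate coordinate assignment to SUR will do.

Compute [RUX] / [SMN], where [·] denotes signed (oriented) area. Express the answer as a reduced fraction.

[RUX]:[SMN] = -30

Choose coordinates S = (0, 0), U = (1, 0), R = (0, 1).
1. M lies on line US with UM:MS = 2:1 ⇒ M = (1/3, 0)
2. N is the centroid of triangle MUR ⇒ N = (4/9, 1/3)
3. X lies on line NS with NX:XS = -4:3 ⇒ X = (-4/3, -1)
2·[RUX] = -10/3, 2·[SMN] = 1/9
[RUX]:[SMN] = -10/3:1/9 = -30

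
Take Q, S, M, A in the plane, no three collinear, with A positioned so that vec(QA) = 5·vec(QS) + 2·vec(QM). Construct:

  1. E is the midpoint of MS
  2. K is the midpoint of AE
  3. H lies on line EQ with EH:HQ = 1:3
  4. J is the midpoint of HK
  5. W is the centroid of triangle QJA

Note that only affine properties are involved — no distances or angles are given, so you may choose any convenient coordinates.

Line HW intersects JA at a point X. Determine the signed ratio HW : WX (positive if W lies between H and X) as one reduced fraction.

HW:WX = -7/10

Choose coordinates Q = (0, 0), S = (1, 0), M = (0, 1), A = (5, 2).
1. E is the midpoint of MS ⇒ E = (1/2, 1/2)
2. K is the midpoint of AE ⇒ K = (11/4, 5/4)
3. H lies on line EQ with EH:HQ = 1:3 ⇒ H = (3/8, 3/8)
4. J is the midpoint of HK ⇒ J = (25/16, 13/16)
5. W is the centroid of triangle QJA ⇒ W = (35/16, 15/16)
line HW meets JA at X = (-45/112, 15/112)
W = H + t·(X−H) with t = -7/3, so HW:WX = -7/3:10/3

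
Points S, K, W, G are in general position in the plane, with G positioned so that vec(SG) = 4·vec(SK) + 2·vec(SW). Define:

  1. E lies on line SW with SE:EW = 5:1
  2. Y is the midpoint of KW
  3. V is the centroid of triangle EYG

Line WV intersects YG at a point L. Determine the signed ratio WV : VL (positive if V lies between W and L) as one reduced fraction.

Choose coordinates S = (0, 0), K = (1, 0), W = (0, 1), G = (4, 2).
1. E lies on line SW with SE:EW = 5:1 ⇒ E = (0, 5/6)
2. Y is the midpoint of KW ⇒ Y = (1/2, 1/2)
3. V is the centroid of triangle EYG ⇒ V = (3/2, 10/9)
line WV meets YG at L = (135/67, 77/67)
V = W + t·(L−W) with t = 67/90, so WV:VL = 67/90:23/90

WV:VL = 67/23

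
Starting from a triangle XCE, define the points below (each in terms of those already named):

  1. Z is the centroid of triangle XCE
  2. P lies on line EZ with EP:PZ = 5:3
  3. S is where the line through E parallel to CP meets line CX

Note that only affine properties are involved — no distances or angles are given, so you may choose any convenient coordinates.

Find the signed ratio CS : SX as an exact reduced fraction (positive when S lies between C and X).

Choose coordinates X = (0, 0), C = (1, 0), E = (0, 1).
1. Z is the centroid of triangle XCE ⇒ Z = (1/3, 1/3)
2. P lies on line EZ with EP:PZ = 5:3 ⇒ P = (5/24, 7/12)
3. S is where the line through E parallel to CP meets line CX ⇒ S = (19/14, 0)
S = C + t·(X−C) with t = -5/14, so CS:SX = t:(1−t) = -5/14:19/14

CS:SX = -5/19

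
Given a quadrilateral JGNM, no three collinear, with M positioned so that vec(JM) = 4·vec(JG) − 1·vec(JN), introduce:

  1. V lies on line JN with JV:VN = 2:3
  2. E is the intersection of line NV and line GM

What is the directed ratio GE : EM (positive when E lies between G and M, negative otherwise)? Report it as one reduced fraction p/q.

GE:EM = -1/4

Work in coordinates with J = (0, 0), G = (1, 0), N = (0, 1), M = (4, -1).
1. V lies on line JN with JV:VN = 2:3 ⇒ V = (0, 2/5)
2. E is the intersection of line NV and line GM ⇒ E = (0, 1/3)
E = G + t·(M−G) with t = -1/3, so GE:EM = t:(1−t) = -1/3:4/3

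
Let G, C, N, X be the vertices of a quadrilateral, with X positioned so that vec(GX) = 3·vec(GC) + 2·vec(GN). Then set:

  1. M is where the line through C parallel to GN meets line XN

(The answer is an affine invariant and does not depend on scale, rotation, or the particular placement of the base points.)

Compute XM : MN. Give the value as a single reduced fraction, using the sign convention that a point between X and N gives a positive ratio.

XM:MN = 2

Choose coordinates G = (0, 0), C = (1, 0), N = (0, 1), X = (3, 2).
1. M is where the line through C parallel to GN meets line XN ⇒ M = (1, 4/3)
M = X + t·(N−X) with t = 2/3, so XM:MN = t:(1−t) = 2/3:1/3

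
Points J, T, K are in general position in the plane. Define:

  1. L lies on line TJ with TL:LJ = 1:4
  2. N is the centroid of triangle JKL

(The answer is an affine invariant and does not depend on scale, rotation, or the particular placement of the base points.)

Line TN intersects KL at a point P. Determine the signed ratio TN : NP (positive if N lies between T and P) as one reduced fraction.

Choose coordinates J = (0, 0), T = (1, 0), K = (0, 1).
1. L lies on line TJ with TL:LJ = 1:4 ⇒ L = (4/5, 0)
2. N is the centroid of triangle JKL ⇒ N = (4/15, 1/3)
line TN meets KL at P = (24/35, 1/7)
N = T + t·(P−T) with t = 7/3, so TN:NP = 7/3:-4/3

TN:NP = -7/4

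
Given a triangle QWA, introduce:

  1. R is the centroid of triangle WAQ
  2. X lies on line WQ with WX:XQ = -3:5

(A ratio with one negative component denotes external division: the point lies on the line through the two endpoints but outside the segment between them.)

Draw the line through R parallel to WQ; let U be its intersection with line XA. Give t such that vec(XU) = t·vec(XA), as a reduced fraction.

Work in coordinates with Q = (0, 0), W = (1, 0), A = (0, 1).
1. R is the centroid of triangle WAQ ⇒ R = (1/3, 1/3)
2. X lies on line WQ with WX:XQ = -3:5 ⇒ X = (5/2, 0)
through R parallel to WQ: direction (-1, 0); meets XA at U = (5/3, 1/3)
U = X + t·(A−X) with t = 1/3

t = 1/3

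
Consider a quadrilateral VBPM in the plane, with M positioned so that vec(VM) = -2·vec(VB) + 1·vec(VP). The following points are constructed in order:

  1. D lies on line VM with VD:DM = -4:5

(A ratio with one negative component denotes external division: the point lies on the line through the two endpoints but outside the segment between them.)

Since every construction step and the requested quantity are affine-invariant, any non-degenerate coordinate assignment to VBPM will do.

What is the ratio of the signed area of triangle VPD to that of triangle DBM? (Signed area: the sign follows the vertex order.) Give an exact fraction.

[VPD]:[DBM] = -8/5

Set V = (0, 0), B = (1, 0), P = (0, 1), M = (-2, 1); any affine frame gives the same invariant.
1. D lies on line VM with VD:DM = -4:5 ⇒ D = (8, -4)
2·[VPD] = -8, 2·[DBM] = 5
[VPD]:[DBM] = -8:5 = -8/5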